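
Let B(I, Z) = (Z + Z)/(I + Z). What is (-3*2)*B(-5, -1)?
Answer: -2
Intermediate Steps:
B(I, Z) = 2*Z/(I + Z) (B(I, Z) = (2*Z)/(I + Z) = 2*Z/(I + Z))
(-3*2)*B(-5, -1) = (-3*2)*(2*(-1)/(-5 - 1)) = -12*(-1)/(-6) = -12*(-1)*(-1)/6 = -6*⅓ = -2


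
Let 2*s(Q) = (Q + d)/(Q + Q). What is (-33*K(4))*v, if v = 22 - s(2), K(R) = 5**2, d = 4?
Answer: -70125/4 ≈ -17531.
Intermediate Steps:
s(Q) = (4 + Q)/(4*Q) (s(Q) = ((Q + 4)/(Q + Q))/2 = ((4 + Q)/((2*Q)))/2 = ((4 + Q)*(1/(2*Q)))/2 = ((4 + Q)/(2*Q))/2 = (4 + Q)/(4*Q))
K(R) = 25
v = 85/4 (v = 22 - (4 + 2)/(4*2) = 22 - 6/(4*2) = 22 - 1*3/4 = 22 - 3/4 = 85/4 ≈ 21.250)
(-33*K(4))*v = -33*25*(85/4) = -825*85/4 = -70125/4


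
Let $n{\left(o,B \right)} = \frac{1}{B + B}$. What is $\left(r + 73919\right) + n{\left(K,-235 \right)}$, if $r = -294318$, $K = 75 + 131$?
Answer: $- \frac{103587531}{470} \approx -2.204 \cdot 10^{5}$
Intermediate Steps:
$K = 206$
$n{\left(o,B \right)} = \frac{1}{2 B}$
$\left(r + 73919\right) + n{\left(K,-235 \right)} = \left(-294318 + 73919\right) + \frac{1}{2 \left(-235\right)} = -220399 + \frac{1}{2} \left(- \frac{1}{235}\right) = -220399 - \frac{1}{470} = - \frac{103587531}{470}$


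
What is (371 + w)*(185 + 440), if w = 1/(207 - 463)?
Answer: 59359375/256 ≈ 2.3187e+5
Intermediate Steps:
w = -1/256 (w = 1/(-256) = -1/256 ≈ -0.0039063)
(371 + w)*(185 + 440) = (371 - 1/256)*(185 + 440) = (94975/256)*625 = 59359375/256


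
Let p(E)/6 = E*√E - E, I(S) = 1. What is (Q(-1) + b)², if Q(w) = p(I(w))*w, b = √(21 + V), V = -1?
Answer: 20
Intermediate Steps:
p(E) = -6*E + 6*E^(3/2) (p(E) = 6*(E*√E - E) = 6*(E^(3/2) - E) = -6*E + 6*E^(3/2))
b = 2*√5 (b = √(21 - 1) = √20 = 2*√5 ≈ 4.4721)
Q(w) = 0 (Q(w) = (-6*1 + 6*1^(3/2))*w = (-6 + 6*1)*w = (-6 + 6)*w = 0*w = 0)
(Q(-1) + b)² = (0 + 2*√5)² = (2*√5)² = 20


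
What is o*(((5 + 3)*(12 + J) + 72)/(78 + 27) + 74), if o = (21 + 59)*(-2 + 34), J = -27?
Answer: 1317888/7 ≈ 1.8827e+5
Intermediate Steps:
o = 2560 (o = 80*32 = 2560)
o*(((5 + 3)*(12 + J) + 72)/(78 + 27) + 74) = 2560*(((5 + 3)*(12 - 27) + 72)/(78 + 27) + 74) = 2560*((8*(-15) + 72)/105 + 74) = 2560*((-120 + 72)*(1/105) + 74) = 2560*(-48*1/105 + 74) = 2560*(-16/35 + 74) = 2560*(2574/35) = 1317888/7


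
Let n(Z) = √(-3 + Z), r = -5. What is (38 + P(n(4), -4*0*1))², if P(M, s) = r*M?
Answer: 1089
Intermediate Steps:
P(M, s) = -5*M
(38 + P(n(4), -4*0*1))² = (38 - 5*√(-3 + 4))² = (38 - 5*√1)² = (38 - 5*1)² = (38 - 5)² = 33² = 1089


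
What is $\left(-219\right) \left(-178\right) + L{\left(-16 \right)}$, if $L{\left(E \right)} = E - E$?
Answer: $38982$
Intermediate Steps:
$L{\left(E \right)} = 0$
$\left(-219\right) \left(-178\right) + L{\left(-16 \right)} = \left(-219\right) \left(-178\right) + 0 = 38982 + 0 = 38982$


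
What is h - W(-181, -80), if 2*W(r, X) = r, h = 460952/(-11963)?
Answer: 1243399/23926 ≈ 51.969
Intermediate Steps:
h = -460952/11963 (h = 460952*(-1/11963) = -460952/11963 ≈ -38.531)
W(r, X) = r/2
h - W(-181, -80) = -460952/11963 - (-181)/2 = -460952/11963 - 1*(-181/2) = -460952/11963 + 181/2 = 1243399/23926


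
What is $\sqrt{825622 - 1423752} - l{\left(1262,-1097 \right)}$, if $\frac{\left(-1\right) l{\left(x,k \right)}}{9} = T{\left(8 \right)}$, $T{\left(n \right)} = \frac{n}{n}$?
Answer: $9 + i \sqrt{598130} \approx 9.0 + 773.39 i$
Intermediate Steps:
$T{\left(n \right)} = 1$
$l{\left(x,k \right)} = -9$ ($l{\left(x,k \right)} = \left(-9\right) 1 = -9$)
$\sqrt{825622 - 1423752} - l{\left(1262,-1097 \right)} = \sqrt{825622 - 1423752} - -9 = \sqrt{-598130} + 9 = i \sqrt{598130} + 9 = 9 + i \sqrt{598130}$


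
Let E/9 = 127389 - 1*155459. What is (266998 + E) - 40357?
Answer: -25989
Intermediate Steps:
E = -252630 (E = 9*(127389 - 1*155459) = 9*(127389 - 155459) = 9*(-28070) = -252630)
(266998 + E) - 40357 = (266998 - 252630) - 40357 = 14368 - 40357 = -25989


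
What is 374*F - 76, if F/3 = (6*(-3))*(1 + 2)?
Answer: -60664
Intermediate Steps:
F = -162 (F = 3*((6*(-3))*(1 + 2)) = 3*(-18*3) = 3*(-54) = -162)
374*F - 76 = 374*(-162) - 76 = -60588 - 76 = -60664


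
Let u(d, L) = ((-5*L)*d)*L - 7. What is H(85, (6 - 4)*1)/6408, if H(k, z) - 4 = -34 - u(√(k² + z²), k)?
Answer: -23/6408 + 36125*√7229/6408 ≈ 479.32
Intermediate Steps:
u(d, L) = -7 - 5*d*L² (u(d, L) = (-5*L*d)*L - 7 = -5*d*L² - 7 = -7 - 5*d*L²)
H(k, z) = -23 + 5*k²*√(k² + z²) (H(k, z) = 4 + (-34 - (-7 - 5*√(k² + z²)*k²)) = 4 + (-34 - (-7 - 5*k²*√(k² + z²))) = 4 + (-34 + (7 + 5*k²*√(k² + z²))) = 4 + (-27 + 5*k²*√(k² + z²)) = -23 + 5*k²*√(k² + z²))
H(85, (6 - 4)*1)/6408 = (-23 + 5*85²*√(85² + ((6 - 4)*1)²))/6408 = (-23 + 5*7225*√(7225 + (2*1)²))*(1/6408) = (-23 + 5*7225*√(7225 + 2²))*(1/6408) = (-23 + 5*7225*√(7225 + 4))*(1/6408) = (-23 + 5*7225*√7229)*(1/6408) = (-23 + 36125*√7229)*(1/6408) = -23/6408 + 36125*√7229/6408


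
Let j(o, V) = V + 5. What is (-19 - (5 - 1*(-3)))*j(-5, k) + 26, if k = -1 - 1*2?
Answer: -28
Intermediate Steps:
k = -3 (k = -1 - 2 = -3)
j(o, V) = 5 + V
(-19 - (5 - 1*(-3)))*j(-5, k) + 26 = (-19 - (5 - 1*(-3)))*(5 - 3) + 26 = (-19 - (5 + 3))*2 + 26 = (-19 - 1*8)*2 + 26 = (-19 - 8)*2 + 26 = -27*2 + 26 = -54 + 26 = -28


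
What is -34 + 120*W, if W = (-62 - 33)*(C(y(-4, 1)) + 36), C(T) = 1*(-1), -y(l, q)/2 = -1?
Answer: -399034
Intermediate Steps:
y(l, q) = 2 (y(l, q) = -2*(-1) = 2)
C(T) = -1
W = -3325 (W = (-62 - 33)*(-1 + 36) = -95*35 = -3325)
-34 + 120*W = -34 + 120*(-3325) = -34 - 399000 = -399034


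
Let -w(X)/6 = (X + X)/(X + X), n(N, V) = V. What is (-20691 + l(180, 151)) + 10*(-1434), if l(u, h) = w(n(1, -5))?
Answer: -35037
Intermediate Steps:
w(X) = -6 (w(X) = -6*(X + X)/(X + X) = -6*2*X/(2*X) = -6*2*X*1/(2*X) = -6*1 = -6)
l(u, h) = -6
(-20691 + l(180, 151)) + 10*(-1434) = (-20691 - 6) + 10*(-1434) = -20697 - 14340 = -35037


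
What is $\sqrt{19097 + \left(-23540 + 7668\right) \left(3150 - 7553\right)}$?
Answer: $3 \sqrt{7767057} \approx 8360.8$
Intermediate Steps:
$\sqrt{19097 + \left(-23540 + 7668\right) \left(3150 - 7553\right)} = \sqrt{19097 - -69884416} = \sqrt{19097 + 69884416} = \sqrt{69903513} = 3 \sqrt{7767057}$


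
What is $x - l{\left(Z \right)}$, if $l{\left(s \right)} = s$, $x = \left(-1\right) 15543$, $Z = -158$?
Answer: $-15385$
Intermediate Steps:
$x = -15543$
$x - l{\left(Z \right)} = -15543 - -158 = -15543 + 158 = -15385$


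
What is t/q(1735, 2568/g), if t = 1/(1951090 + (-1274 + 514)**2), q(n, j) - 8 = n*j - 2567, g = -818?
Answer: -409/8279869203990 ≈ -4.9397e-11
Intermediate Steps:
q(n, j) = -2559 + j*n (q(n, j) = 8 + (n*j - 2567) = 8 + (j*n - 2567) = 8 + (-2567 + j*n) = -2559 + j*n)
t = 1/2528690 (t = 1/(1951090 + (-760)**2) = 1/(1951090 + 577600) = 1/2528690 ≈ 3.9546e-7)
t/q(1735, 2568/g) = 1/(2528690*(-2559 + (2568/(-818))*1735)) = 1/(2528690*(-2559 + (2568*(-1/818))*1735)) = 1/(2528690*(-2559 - 1284/409*1735)) = 1/(2528690*(-2559 - 2227740/409)) = 1/(2528690*(-3274371/409)) = (1/2528690)*(-409/3274371) = -409/8279869203990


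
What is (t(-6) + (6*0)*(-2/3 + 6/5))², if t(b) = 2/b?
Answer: ⅑ ≈ 0.11111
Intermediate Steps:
(t(-6) + (6*0)*(-2/3 + 6/5))² = (2/(-6) + (6*0)*(-2/3 + 6/5))² = (2*(-⅙) + 0*(-2*⅓ + 6*(⅕)))² = (-⅓ + 0*(-⅔ + 6/5))² = (-⅓ + 0*(8/15))² = (-⅓ + 0)² = (-⅓)² = ⅑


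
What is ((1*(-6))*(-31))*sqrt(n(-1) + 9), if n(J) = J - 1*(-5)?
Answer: 186*sqrt(13) ≈ 670.63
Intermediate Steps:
n(J) = 5 + J (n(J) = J + 5 = 5 + J)
((1*(-6))*(-31))*sqrt(n(-1) + 9) = ((1*(-6))*(-31))*sqrt((5 - 1) + 9) = (-6*(-31))*sqrt(4 + 9) = 186*sqrt(13)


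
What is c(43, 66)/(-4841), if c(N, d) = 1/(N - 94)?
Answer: 1/246891 ≈ 4.0504e-6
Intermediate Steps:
c(N, d) = 1/(-94 + N)
c(43, 66)/(-4841) = 1/((-94 + 43)*(-4841)) = -1/4841/(-51) = -1/51*(-1/4841) = 1/246891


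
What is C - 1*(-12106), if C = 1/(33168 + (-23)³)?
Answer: 254238107/21001 ≈ 12106.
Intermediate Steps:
C = 1/21001 (C = 1/(33168 - 12167) = 1/21001 ≈ 4.7617e-5)
C - 1*(-12106) = 1/21001 - 1*(-12106) = 1/21001 + 12106 = 254238107/21001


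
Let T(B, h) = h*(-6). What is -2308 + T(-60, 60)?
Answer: -2668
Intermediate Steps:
T(B, h) = -6*h
-2308 + T(-60, 60) = -2308 - 6*60 = -2308 - 360 = -2668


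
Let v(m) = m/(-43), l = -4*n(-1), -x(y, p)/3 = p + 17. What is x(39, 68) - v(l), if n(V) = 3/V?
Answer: -10953/43 ≈ -254.72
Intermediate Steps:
x(y, p) = -51 - 3*p (x(y, p) = -3*(p + 17) = -3*(17 + p) = -51 - 3*p)
l = 12 (l = -12/(-1) = -12*(-1) = -4*(-3) = 12)
v(m) = -m/43 (v(m) = m*(-1/43) = -m/43)
x(39, 68) - v(l) = (-51 - 3*68) - (-1)*12/43 = (-51 - 204) - 1*(-12/43) = -255 + 12/43 = -10953/43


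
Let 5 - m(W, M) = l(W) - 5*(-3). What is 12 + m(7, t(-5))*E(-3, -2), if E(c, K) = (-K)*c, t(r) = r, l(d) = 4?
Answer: 96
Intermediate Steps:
E(c, K) = -K*c
m(W, M) = -14 (m(W, M) = 5 - (4 - 5*(-3)) = 5 - (4 + 15) = 5 - 1*19 = 5 - 19 = -14)
12 + m(7, t(-5))*E(-3, -2) = 12 - (-14)*(-2)*(-3) = 12 - 14*(-6) = 12 + 84 = 96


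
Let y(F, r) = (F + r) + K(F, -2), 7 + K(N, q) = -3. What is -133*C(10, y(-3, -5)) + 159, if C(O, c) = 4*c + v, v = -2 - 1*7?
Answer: 10932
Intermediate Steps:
v = -9 (v = -2 - 7 = -9)
K(N, q) = -10 (K(N, q) = -7 - 3 = -10)
y(F, r) = -10 + F + r (y(F, r) = (F + r) - 10 = -10 + F + r)
C(O, c) = -9 + 4*c (C(O, c) = 4*c - 9 = -9 + 4*c)
-133*C(10, y(-3, -5)) + 159 = -133*(-9 + 4*(-10 - 3 - 5)) + 159 = -133*(-9 + 4*(-18)) + 159 = -133*(-9 - 72) + 159 = -133*(-81) + 159 = 10773 + 159 = 10932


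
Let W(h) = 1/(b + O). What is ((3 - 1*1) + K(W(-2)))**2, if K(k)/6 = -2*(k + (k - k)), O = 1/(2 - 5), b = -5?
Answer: 289/16 ≈ 18.063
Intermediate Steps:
O = -1/3 (O = 1/(-3) = -1/3 ≈ -0.33333)
W(h) = -3/16 (W(h) = 1/(-5 - 1/3) = 1/(-16/3) = -3/16)
K(k) = -12*k (K(k) = 6*(-2*(k + (k - k))) = 6*(-2*(k + 0)) = 6*(-2*k) = -12*k)
((3 - 1*1) + K(W(-2)))**2 = ((3 - 1*1) - 12*(-3/16))**2 = ((3 - 1) + 9/4)**2 = (2 + 9/4)**2 = (17/4)**2 = 289/16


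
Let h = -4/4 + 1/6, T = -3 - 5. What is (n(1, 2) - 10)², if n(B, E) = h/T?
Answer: 225625/2304 ≈ 97.927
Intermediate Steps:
T = -8
h = -⅚ (h = -4*¼ + 1*(⅙) = -1 + ⅙ = -⅚ ≈ -0.83333)
n(B, E) = 5/48 (n(B, E) = -⅚/(-8) = -⅚*(-⅛) = 5/48)
(n(1, 2) - 10)² = (5/48 - 10)² = (-475/48)² = 225625/2304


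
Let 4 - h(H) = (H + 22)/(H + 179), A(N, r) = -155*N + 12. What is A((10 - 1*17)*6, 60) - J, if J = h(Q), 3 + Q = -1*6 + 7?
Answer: 1153706/177 ≈ 6518.1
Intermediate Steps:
A(N, r) = 12 - 155*N
Q = -2 (Q = -3 + (-1*6 + 7) = -3 + (-6 + 7) = -3 + 1 = -2)
h(H) = 4 - (22 + H)/(179 + H) (h(H) = 4 - (H + 22)/(H + 179) = 4 - (22 + H)/(179 + H))
J = 688/177 (J = (694 + 3*(-2))/(179 - 2) = (694 - 6)/177 = (1/177)*688 = 688/177 ≈ 3.8870)
A((10 - 1*17)*6, 60) - J = (12 - 155*(10 - 1*17)*6) - 1*688/177 = (12 - 155*(10 - 17)*6) - 688/177 = (12 - (-1085)*6) - 688/177 = (12 - 155*(-42)) - 688/177 = (12 + 6510) - 688/177 = 6522 - 688/177 = 1153706/177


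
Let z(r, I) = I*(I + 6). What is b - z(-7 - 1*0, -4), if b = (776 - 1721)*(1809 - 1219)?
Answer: -557542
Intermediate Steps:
z(r, I) = I*(6 + I)
b = -557550 (b = -945*590 = -557550)
b - z(-7 - 1*0, -4) = -557550 - (-4)*(6 - 4) = -557550 - (-4)*2 = -557550 - 1*(-8) = -557550 + 8 = -557542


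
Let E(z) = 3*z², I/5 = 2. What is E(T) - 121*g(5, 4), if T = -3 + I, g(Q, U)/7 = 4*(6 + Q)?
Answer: -37121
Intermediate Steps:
I = 10 (I = 5*2 = 10)
g(Q, U) = 168 + 28*Q (g(Q, U) = 7*(4*(6 + Q)) = 7*(24 + 4*Q) = 168 + 28*Q)
T = 7 (T = -3 + 10 = 7)
E(T) - 121*g(5, 4) = 3*7² - 121*(168 + 28*5) = 3*49 - 121*(168 + 140) = 147 - 121*308 = 147 - 37268 = -37121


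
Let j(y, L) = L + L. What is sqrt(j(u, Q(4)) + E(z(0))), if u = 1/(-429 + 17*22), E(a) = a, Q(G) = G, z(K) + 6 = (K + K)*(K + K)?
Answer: sqrt(2) ≈ 1.4142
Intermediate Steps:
z(K) = -6 + 4*K**2 (z(K) = -6 + (K + K)*(K + K) = -6 + (2*K)*(2*K) = -6 + 4*K**2)
u = -1/55 (u = 1/(-429 + 374) = 1/(-55) = -1/55 ≈ -0.018182)
j(y, L) = 2*L
sqrt(j(u, Q(4)) + E(z(0))) = sqrt(2*4 + (-6 + 4*0**2)) = sqrt(8 + (-6 + 4*0)) = sqrt(8 + (-6 + 0)) = sqrt(8 - 6) = sqrt(2)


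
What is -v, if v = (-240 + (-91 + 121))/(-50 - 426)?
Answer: -15/34 ≈ -0.44118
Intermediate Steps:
v = 15/34 (v = (-240 + 30)/(-476) = -210*(-1/476) = 15/34 ≈ 0.44118)
-v = -1*15/34 = -15/34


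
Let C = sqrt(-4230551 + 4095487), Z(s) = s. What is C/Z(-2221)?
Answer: -2*I*sqrt(33766)/2221 ≈ -0.16547*I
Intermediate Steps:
C = 2*I*sqrt(33766) (C = sqrt(-135064) = 2*I*sqrt(33766) ≈ 367.51*I)
C/Z(-2221) = (2*I*sqrt(33766))/(-2221) = (2*I*sqrt(33766))*(-1/2221) = -2*I*sqrt(33766)/2221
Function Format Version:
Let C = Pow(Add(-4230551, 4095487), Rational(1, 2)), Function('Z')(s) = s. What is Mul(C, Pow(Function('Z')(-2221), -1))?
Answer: Mul(Rational(-2, 2221), I, Pow(33766, Rational(1, 2))) ≈ Mul(-0.16547, I)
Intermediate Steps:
C = Mul(2, I, Pow(33766, Rational(1, 2))) (C = Pow(-135064, Rational(1, 2)) = Mul(2, I, Pow(33766, Rational(1, 2))) ≈ Mul(367.51, I))
Mul(C, Pow(Function('Z')(-2221), -1)) = Mul(Mul(2, I, Pow(33766, Rational(1, 2))), Pow(-2221, -1)) = Mul(Mul(2, I, Pow(33766, Rational(1, 2))), Rational(-1, 2221)) = Mul(Rational(-2, 2221), I, Pow(33766, Rational(1, 2)))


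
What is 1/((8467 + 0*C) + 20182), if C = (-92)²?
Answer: 1/28649 ≈ 3.4905e-5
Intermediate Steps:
C = 8464
1/((8467 + 0*C) + 20182) = 1/((8467 + 0*8464) + 20182) = 1/((8467 + 0) + 20182) = 1/(8467 + 20182) = 1/28649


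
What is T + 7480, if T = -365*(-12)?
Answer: 11860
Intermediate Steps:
T = 4380
T + 7480 = 4380 + 7480 = 11860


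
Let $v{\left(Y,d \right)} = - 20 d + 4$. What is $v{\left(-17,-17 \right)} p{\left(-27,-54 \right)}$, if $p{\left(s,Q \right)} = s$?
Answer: $-9288$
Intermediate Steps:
$v{\left(Y,d \right)} = 4 - 20 d$
$v{\left(-17,-17 \right)} p{\left(-27,-54 \right)} = \left(4 - -340\right) \left(-27\right) = \left(4 + 340\right) \left(-27\right) = 344 \left(-27\right) = -9288$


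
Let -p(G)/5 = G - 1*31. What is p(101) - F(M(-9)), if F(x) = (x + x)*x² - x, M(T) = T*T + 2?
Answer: -1143841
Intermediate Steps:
p(G) = 155 - 5*G (p(G) = -5*(G - 1*31) = -5*(G - 31) = -5*(-31 + G) = 155 - 5*G)
M(T) = 2 + T² (M(T) = T² + 2 = 2 + T²)
F(x) = -x + 2*x³ (F(x) = (2*x)*x² - x = 2*x³ - x = -x + 2*x³)
p(101) - F(M(-9)) = (155 - 5*101) - (-(2 + (-9)²) + 2*(2 + (-9)²)³) = (155 - 505) - (-(2 + 81) + 2*(2 + 81)³) = -350 - (-1*83 + 2*83³) = -350 - (-83 + 2*571787) = -350 - (-83 + 1143574) = -350 - 1*1143491 = -350 - 1143491 = -1143841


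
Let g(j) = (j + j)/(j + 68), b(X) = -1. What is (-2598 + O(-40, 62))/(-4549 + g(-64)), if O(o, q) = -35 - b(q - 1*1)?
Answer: 2632/4581 ≈ 0.57455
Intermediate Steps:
g(j) = 2*j/(68 + j) (g(j) = (2*j)/(68 + j) = 2*j/(68 + j))
O(o, q) = -34 (O(o, q) = -35 - 1*(-1) = -35 + 1 = -34)
(-2598 + O(-40, 62))/(-4549 + g(-64)) = (-2598 - 34)/(-4549 + 2*(-64)/(68 - 64)) = -2632/(-4549 + 2*(-64)/4) = -2632/(-4549 + 2*(-64)*(1/4)) = -2632/(-4549 - 32) = -2632/(-4581) = -2632*(-1/4581) = 2632/4581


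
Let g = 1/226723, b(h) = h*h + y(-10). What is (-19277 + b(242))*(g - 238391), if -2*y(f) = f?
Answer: -2123682412014064/226723 ≈ -9.3669e+9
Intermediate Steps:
y(f) = -f/2
b(h) = 5 + h**2 (b(h) = h*h - 1/2*(-10) = h**2 + 5 = 5 + h**2)
g = 1/226723 ≈ 4.4107e-6
(-19277 + b(242))*(g - 238391) = (-19277 + (5 + 242**2))*(1/226723 - 238391) = (-19277 + (5 + 58564))*(-54048722692/226723) = (-19277 + 58569)*(-54048722692/226723) = 39292*(-54048722692/226723) = -2123682412014064/226723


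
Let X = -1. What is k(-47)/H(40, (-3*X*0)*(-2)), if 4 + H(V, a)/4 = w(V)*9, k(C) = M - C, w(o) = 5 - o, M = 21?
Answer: -17/319 ≈ -0.053292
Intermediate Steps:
k(C) = 21 - C
H(V, a) = 164 - 36*V (H(V, a) = -16 + 4*((5 - V)*9) = -16 + 4*(45 - 9*V) = -16 + (180 - 36*V) = 164 - 36*V)
k(-47)/H(40, (-3*X*0)*(-2)) = (21 - 1*(-47))/(164 - 36*40) = (21 + 47)/(164 - 1440) = 68/(-1276) = 68*(-1/1276) = -17/319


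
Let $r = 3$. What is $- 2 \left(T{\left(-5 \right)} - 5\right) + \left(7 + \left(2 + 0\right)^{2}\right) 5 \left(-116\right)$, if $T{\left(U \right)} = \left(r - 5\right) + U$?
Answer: $-6356$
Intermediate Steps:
$T{\left(U \right)} = -2 + U$ ($T{\left(U \right)} = \left(3 - 5\right) + U = -2 + U$)
$- 2 \left(T{\left(-5 \right)} - 5\right) + \left(7 + \left(2 + 0\right)^{2}\right) 5 \left(-116\right) = - 2 \left(\left(-2 - 5\right) - 5\right) + \left(7 + \left(2 + 0\right)^{2}\right) 5 \left(-116\right) = - 2 \left(-7 - 5\right) + \left(7 + 2^{2}\right) 5 \left(-116\right) = - 2 \left(-7 - 5\right) + \left(7 + 4\right) 5 \left(-116\right) = \left(-2\right) \left(-12\right) + 11 \cdot 5 \left(-116\right) = 24 + 55 \left(-116\right) = 24 - 6380 = -6356$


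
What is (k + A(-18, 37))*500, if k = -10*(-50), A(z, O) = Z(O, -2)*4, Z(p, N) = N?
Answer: 246000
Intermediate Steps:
A(z, O) = -8 (A(z, O) = -2*4 = -8)
k = 500
(k + A(-18, 37))*500 = (500 - 8)*500 = 492*500 = 246000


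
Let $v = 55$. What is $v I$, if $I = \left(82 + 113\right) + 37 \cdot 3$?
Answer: $16830$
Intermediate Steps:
$I = 306$ ($I = 195 + 111 = 306$)
$v I = 55 \cdot 306 = 16830$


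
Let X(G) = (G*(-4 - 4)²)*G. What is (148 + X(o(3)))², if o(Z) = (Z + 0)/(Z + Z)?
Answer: 26896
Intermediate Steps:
o(Z) = ½ (o(Z) = Z/((2*Z)) = Z*(1/(2*Z)) = ½)
X(G) = 64*G² (X(G) = (G*(-8)²)*G = (G*64)*G = (64*G)*G = 64*G²)
(148 + X(o(3)))² = (148 + 64*(½)²)² = (148 + 64*(¼))² = (148 + 16)² = 164² = 26896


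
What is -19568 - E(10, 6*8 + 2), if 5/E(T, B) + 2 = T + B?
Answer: -1134949/58 ≈ -19568.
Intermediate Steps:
E(T, B) = 5/(-2 + B + T) (E(T, B) = 5/(-2 + (T + B)) = 5/(-2 + (B + T)) = 5/(-2 + B + T))
-19568 - E(10, 6*8 + 2) = -19568 - 5/(-2 + (6*8 + 2) + 10) = -19568 - 5/(-2 + (48 + 2) + 10) = -19568 - 5/(-2 + 50 + 10) = -19568 - 5/58 = -1134949/58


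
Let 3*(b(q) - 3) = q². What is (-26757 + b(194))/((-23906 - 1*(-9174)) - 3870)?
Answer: 21313/27903 ≈ 0.76382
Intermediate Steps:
b(q) = 3 + q²/3
(-26757 + b(194))/((-23906 - 1*(-9174)) - 3870) = (-26757 + (3 + (⅓)*194²))/((-23906 - 1*(-9174)) - 3870) = (-26757 + (3 + (⅓)*37636))/((-23906 + 9174) - 3870) = (-26757 + (3 + 37636/3))/(-14732 - 3870) = (-26757 + 37645/3)/(-18602) = -42626/3*(-1/18602) = 21313/27903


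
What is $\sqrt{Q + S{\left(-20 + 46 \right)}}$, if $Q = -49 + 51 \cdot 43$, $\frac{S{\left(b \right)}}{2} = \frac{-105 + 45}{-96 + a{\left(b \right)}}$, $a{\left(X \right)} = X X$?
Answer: $\frac{\sqrt{1802930}}{29} \approx 46.301$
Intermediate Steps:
$a{\left(X \right)} = X^{2}$
$S{\left(b \right)} = - \frac{120}{-96 + b^{2}}$ ($S{\left(b \right)} = 2 \frac{-105 + 45}{-96 + b^{2}} = 2 \left(- \frac{60}{-96 + b^{2}}\right) = - \frac{120}{-96 + b^{2}}$)
$Q = 2144$ ($Q = -49 + 2193 = 2144$)
$\sqrt{Q + S{\left(-20 + 46 \right)}} = \sqrt{2144 - \frac{120}{-96 + \left(-20 + 46\right)^{2}}} = \sqrt{2144 - \frac{120}{-96 + 26^{2}}} = \sqrt{2144 - \frac{120}{-96 + 676}} = \sqrt{2144 - \frac{120}{580}} = \sqrt{2144 - \frac{6}{29}} = \sqrt{\frac{62170}{29}} = \frac{\sqrt{1802930}}{29}$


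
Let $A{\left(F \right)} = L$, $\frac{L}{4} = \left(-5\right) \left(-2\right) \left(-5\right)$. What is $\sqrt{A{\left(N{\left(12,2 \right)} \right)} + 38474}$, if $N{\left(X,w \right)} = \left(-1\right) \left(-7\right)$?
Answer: $\sqrt{38274} \approx 195.64$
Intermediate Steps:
$N{\left(X,w \right)} = 7$
$L = -200$ ($L = 4 \left(-5\right) \left(-2\right) \left(-5\right) = 4 \cdot 10 \left(-5\right) = 4 \left(-50\right) = -200$)
$A{\left(F \right)} = -200$
$\sqrt{A{\left(N{\left(12,2 \right)} \right)} + 38474} = \sqrt{-200 + 38474} = \sqrt{38274}$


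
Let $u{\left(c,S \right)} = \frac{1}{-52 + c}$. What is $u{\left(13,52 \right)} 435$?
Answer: $- \frac{145}{13} \approx -11.154$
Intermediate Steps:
$u{\left(13,52 \right)} 435 = \frac{1}{-52 + 13} \cdot 435 = \frac{1}{-39} \cdot 435 = \left(- \frac{1}{39}\right) 435 = - \frac{145}{13}$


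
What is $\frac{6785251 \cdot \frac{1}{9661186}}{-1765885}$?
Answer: $- \frac{616841}{1550958494510} \approx -3.9772 \cdot 10^{-7}$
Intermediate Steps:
$\frac{6785251 \cdot \frac{1}{9661186}}{-1765885} = 6785251 \cdot \frac{1}{9661186} \left(- \frac{1}{1765885}\right) = \frac{6785251}{9661186} \left(- \frac{1}{1765885}\right) = - \frac{616841}{1550958494510}$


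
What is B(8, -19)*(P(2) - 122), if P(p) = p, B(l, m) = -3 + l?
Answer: -600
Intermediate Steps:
B(8, -19)*(P(2) - 122) = (-3 + 8)*(2 - 122) = 5*(-120) = -600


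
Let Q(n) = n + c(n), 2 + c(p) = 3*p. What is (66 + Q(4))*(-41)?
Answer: -3280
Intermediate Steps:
c(p) = -2 + 3*p
Q(n) = -2 + 4*n (Q(n) = n + (-2 + 3*n) = -2 + 4*n)
(66 + Q(4))*(-41) = (66 + (-2 + 4*4))*(-41) = (66 + (-2 + 16))*(-41) = (66 + 14)*(-41) = 80*(-41) = -3280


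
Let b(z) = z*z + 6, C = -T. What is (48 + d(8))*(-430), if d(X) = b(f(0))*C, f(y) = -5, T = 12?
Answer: 139320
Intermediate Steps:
C = -12 (C = -1*12 = -12)
b(z) = 6 + z² (b(z) = z² + 6 = 6 + z²)
d(X) = -372 (d(X) = (6 + (-5)²)*(-12) = (6 + 25)*(-12) = 31*(-12) = -372)
(48 + d(8))*(-430) = (48 - 372)*(-430) = -324*(-430) = 139320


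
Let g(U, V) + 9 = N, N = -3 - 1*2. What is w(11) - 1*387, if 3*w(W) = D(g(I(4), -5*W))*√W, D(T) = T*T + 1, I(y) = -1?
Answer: -387 + 197*√11/3 ≈ -169.21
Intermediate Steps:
N = -5 (N = -3 - 2 = -5)
g(U, V) = -14 (g(U, V) = -9 - 5 = -14)
D(T) = 1 + T² (D(T) = T² + 1 = 1 + T²)
w(W) = 197*√W/3 (w(W) = ((1 + (-14)²)*√W)/3 = ((1 + 196)*√W)/3 = (197*√W)/3 = 197*√W/3)
w(11) - 1*387 = 197*√11/3 - 1*387 = 197*√11/3 - 387 = -387 + 197*√11/3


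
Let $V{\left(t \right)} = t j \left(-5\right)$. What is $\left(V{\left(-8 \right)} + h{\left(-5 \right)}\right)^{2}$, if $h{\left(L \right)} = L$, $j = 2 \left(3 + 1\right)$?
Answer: $99225$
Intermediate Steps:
$j = 8$ ($j = 2 \cdot 4 = 8$)
$V{\left(t \right)} = - 40 t$ ($V{\left(t \right)} = t 8 \left(-5\right) = 8 t \left(-5\right) = - 40 t$)
$\left(V{\left(-8 \right)} + h{\left(-5 \right)}\right)^{2} = \left(\left(-40\right) \left(-8\right) - 5\right)^{2} = \left(320 - 5\right)^{2} = 315^{2} = 99225$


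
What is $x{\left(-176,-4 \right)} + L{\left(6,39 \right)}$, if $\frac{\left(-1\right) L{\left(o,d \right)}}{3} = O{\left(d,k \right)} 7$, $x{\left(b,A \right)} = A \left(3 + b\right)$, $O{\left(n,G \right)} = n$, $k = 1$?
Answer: $-127$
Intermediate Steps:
$L{\left(o,d \right)} = - 21 d$ ($L{\left(o,d \right)} = - 3 d 7 = - 3 \cdot 7 d = - 21 d$)
$x{\left(-176,-4 \right)} + L{\left(6,39 \right)} = - 4 \left(3 - 176\right) - 819 = \left(-4\right) \left(-173\right) - 819 = 692 - 819 = -127$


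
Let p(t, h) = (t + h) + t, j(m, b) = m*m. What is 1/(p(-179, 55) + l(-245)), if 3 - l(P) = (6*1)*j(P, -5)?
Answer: -1/360450 ≈ -2.7743e-6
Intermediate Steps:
j(m, b) = m**2
p(t, h) = h + 2*t (p(t, h) = (h + t) + t = h + 2*t)
l(P) = 3 - 6*P**2 (l(P) = 3 - 6*1*P**2 = 3 - 6*P**2)
1/(p(-179, 55) + l(-245)) = 1/((55 + 2*(-179)) + (3 - 6*(-245)**2)) = 1/((55 - 358) + (3 - 6*60025)) = 1/(-303 + (3 - 360150)) = 1/(-303 - 360147) = 1/(-360450) = -1/360450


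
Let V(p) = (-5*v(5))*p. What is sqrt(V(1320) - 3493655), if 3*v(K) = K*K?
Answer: 3*I*sqrt(394295) ≈ 1883.8*I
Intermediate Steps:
v(K) = K**2/3 (v(K) = (K*K)/3 = K**2/3)
V(p) = -125*p/3 (V(p) = (-5*5**2/3)*p = (-5*25/3)*p = -125*p/3)
sqrt(V(1320) - 3493655) = sqrt(-125/3*1320 - 3493655) = sqrt(-55000 - 3493655) = sqrt(-3548655) = 3*I*sqrt(394295)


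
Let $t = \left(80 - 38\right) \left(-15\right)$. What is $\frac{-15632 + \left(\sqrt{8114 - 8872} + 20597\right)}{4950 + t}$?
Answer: $\frac{331}{288} + \frac{i \sqrt{758}}{4320} \approx 1.1493 + 0.0063731 i$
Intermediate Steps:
$t = -630$ ($t = 42 \left(-15\right) = -630$)
$\frac{-15632 + \left(\sqrt{8114 - 8872} + 20597\right)}{4950 + t} = \frac{-15632 + \left(\sqrt{8114 - 8872} + 20597\right)}{4950 - 630} = \frac{-15632 + \left(\sqrt{-758} + 20597\right)}{4320} = \left(-15632 + \left(i \sqrt{758} + 20597\right)\right) \frac{1}{4320} = \left(-15632 + \left(20597 + i \sqrt{758}\right)\right) \frac{1}{4320} = \left(4965 + i \sqrt{758}\right) \frac{1}{4320} = \frac{331}{288} + \frac{i \sqrt{758}}{4320}$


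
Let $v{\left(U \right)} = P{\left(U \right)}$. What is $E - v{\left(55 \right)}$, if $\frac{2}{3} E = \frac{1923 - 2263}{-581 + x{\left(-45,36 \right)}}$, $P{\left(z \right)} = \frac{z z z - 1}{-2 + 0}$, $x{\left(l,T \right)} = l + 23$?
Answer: $\frac{16720757}{201} \approx 83188.0$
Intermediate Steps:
$x{\left(l,T \right)} = 23 + l$
$P{\left(z \right)} = \frac{1}{2} - \frac{z^{3}}{2}$ ($P{\left(z \right)} = \frac{z^{2} z - 1}{-2} = \left(z^{3} - 1\right) \left(- \frac{1}{2}\right) = \left(-1 + z^{3}\right) \left(- \frac{1}{2}\right) = \frac{1}{2} - \frac{z^{3}}{2}$)
$v{\left(U \right)} = \frac{1}{2} - \frac{U^{3}}{2}$
$E = \frac{170}{201}$ ($E = \frac{3 \frac{1923 - 2263}{-581 + \left(23 - 45\right)}}{2} = \frac{3 \left(- \frac{340}{-581 - 22}\right)}{2} = \frac{3 \left(- \frac{340}{-603}\right)}{2} = \frac{3 \left(\left(-340\right) \left(- \frac{1}{603}\right)\right)}{2} = \frac{3}{2} \cdot \frac{340}{603} = \frac{170}{201} \approx 0.84577$)
$E - v{\left(55 \right)} = \frac{170}{201} - \left(\frac{1}{2} - \frac{55^{3}}{2}\right) = \frac{170}{201} - \left(\frac{1}{2} - \frac{166375}{2}\right) = \frac{170}{201} - -83187 = \frac{170}{201} + 83187 = \frac{16720757}{201}$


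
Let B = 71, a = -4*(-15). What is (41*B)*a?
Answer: 174660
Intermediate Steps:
a = 60
(41*B)*a = (41*71)*60 = 2911*60 = 174660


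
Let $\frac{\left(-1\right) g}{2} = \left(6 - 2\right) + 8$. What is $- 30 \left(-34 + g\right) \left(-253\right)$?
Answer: $-440220$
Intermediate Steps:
$g = -24$ ($g = - 2 \left(\left(6 - 2\right) + 8\right) = - 2 \left(4 + 8\right) = \left(-2\right) 12 = -24$)
$- 30 \left(-34 + g\right) \left(-253\right) = - 30 \left(-34 - 24\right) \left(-253\right) = \left(-30\right) \left(-58\right) \left(-253\right) = 1740 \left(-253\right) = -440220$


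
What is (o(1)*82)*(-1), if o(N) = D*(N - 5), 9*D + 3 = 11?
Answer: 2624/9 ≈ 291.56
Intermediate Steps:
D = 8/9 (D = -⅓ + (⅑)*11 = -⅓ + 11/9 = 8/9 ≈ 0.88889)
o(N) = -40/9 + 8*N/9 (o(N) = 8*(N - 5)/9 = 8*(-5 + N)/9 = -40/9 + 8*N/9)
(o(1)*82)*(-1) = ((-40/9 + (8/9)*1)*82)*(-1) = ((-40/9 + 8/9)*82)*(-1) = -32/9*82*(-1) = -2624/9*(-1) = 2624/9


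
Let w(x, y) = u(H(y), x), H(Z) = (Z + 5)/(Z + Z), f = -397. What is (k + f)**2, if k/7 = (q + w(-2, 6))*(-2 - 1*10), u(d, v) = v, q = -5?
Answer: 36481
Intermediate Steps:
H(Z) = (5 + Z)/(2*Z) (H(Z) = (5 + Z)/((2*Z)) = (5 + Z)*(1/(2*Z)) = (5 + Z)/(2*Z))
w(x, y) = x
k = 588 (k = 7*((-5 - 2)*(-2 - 1*10)) = 7*(-7*(-2 - 10)) = 7*(-7*(-12)) = 7*84 = 588)
(k + f)**2 = (588 - 397)**2 = 191**2 = 36481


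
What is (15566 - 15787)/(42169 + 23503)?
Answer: -221/65672 ≈ -0.0033652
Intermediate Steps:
(15566 - 15787)/(42169 + 23503) = -221/65672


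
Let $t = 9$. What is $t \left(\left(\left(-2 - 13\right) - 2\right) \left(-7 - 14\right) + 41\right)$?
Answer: $3582$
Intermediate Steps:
$t \left(\left(\left(-2 - 13\right) - 2\right) \left(-7 - 14\right) + 41\right) = 9 \left(\left(\left(-2 - 13\right) - 2\right) \left(-7 - 14\right) + 41\right) = 9 \left(\left(\left(-2 - 13\right) - 2\right) \left(-21\right) + 41\right) = 9 \left(\left(-15 - 2\right) \left(-21\right) + 41\right) = 9 \left(\left(-17\right) \left(-21\right) + 41\right) = 9 \left(357 + 41\right) = 9 \cdot 398 = 3582$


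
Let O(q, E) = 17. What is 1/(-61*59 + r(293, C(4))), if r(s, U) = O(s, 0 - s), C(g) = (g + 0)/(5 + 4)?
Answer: -1/3582 ≈ -0.00027917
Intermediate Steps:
C(g) = g/9
r(s, U) = 17
1/(-61*59 + r(293, C(4))) = 1/(-61*59 + 17) = 1/(-3599 + 17) = 1/(-3582) = -1/3582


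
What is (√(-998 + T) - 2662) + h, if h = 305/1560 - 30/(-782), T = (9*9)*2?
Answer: -324714173/121992 + 2*I*√209 ≈ -2661.8 + 28.914*I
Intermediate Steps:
T = 162 (T = 81*2 = 162)
h = 28531/121992 (h = 305*(1/1560) - 30*(-1/782) = 61/312 + 15/391 = 28531/121992 ≈ 0.23388)
(√(-998 + T) - 2662) + h = (√(-998 + 162) - 2662) + 28531/121992 = (√(-836) - 2662) + 28531/121992 = (2*I*√209 - 2662) + 28531/121992 = (-2662 + 2*I*√209) + 28531/121992 = -324714173/121992 + 2*I*√209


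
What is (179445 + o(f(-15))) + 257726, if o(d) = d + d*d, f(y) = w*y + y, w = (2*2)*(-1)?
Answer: 439241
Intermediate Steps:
w = -4 (w = 4*(-1) = -4)
f(y) = -3*y (f(y) = -4*y + y = -3*y)
o(d) = d + d**2
(179445 + o(f(-15))) + 257726 = (179445 + (-3*(-15))*(1 - 3*(-15))) + 257726 = (179445 + 45*(1 + 45)) + 257726 = (179445 + 45*46) + 257726 = (179445 + 2070) + 257726 = 181515 + 257726 = 439241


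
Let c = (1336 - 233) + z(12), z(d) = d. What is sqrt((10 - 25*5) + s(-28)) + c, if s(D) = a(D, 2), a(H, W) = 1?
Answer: 1115 + I*sqrt(114) ≈ 1115.0 + 10.677*I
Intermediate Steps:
s(D) = 1
c = 1115 (c = (1336 - 233) + 12 = 1103 + 12 = 1115)
sqrt((10 - 25*5) + s(-28)) + c = sqrt((10 - 25*5) + 1) + 1115 = sqrt((10 - 125) + 1) + 1115 = sqrt(-115 + 1) + 1115 = sqrt(-114) + 1115 = I*sqrt(114) + 1115 = 1115 + I*sqrt(114)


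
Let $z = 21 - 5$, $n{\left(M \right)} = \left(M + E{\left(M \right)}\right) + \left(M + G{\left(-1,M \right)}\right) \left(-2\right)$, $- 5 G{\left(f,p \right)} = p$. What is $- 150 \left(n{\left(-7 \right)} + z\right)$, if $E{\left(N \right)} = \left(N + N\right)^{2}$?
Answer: $-32430$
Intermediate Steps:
$G{\left(f,p \right)} = - \frac{p}{5}$
$E{\left(N \right)} = 4 N^{2}$ ($E{\left(N \right)} = \left(2 N\right)^{2} = 4 N^{2}$)
$n{\left(M \right)} = 4 M^{2} - \frac{3 M}{5}$ ($n{\left(M \right)} = \left(M + 4 M^{2}\right) + \left(M - \frac{M}{5}\right) \left(-2\right) = \left(M + 4 M^{2}\right) + \frac{4 M}{5} \left(-2\right) = \left(M + 4 M^{2}\right) - \frac{8 M}{5} = 4 M^{2} - \frac{3 M}{5}$)
$z = 16$ ($z = 21 - 5 = 16$)
$- 150 \left(n{\left(-7 \right)} + z\right) = - 150 \left(\frac{1}{5} \left(-7\right) \left(-3 + 20 \left(-7\right)\right) + 16\right) = - 150 \left(\frac{1}{5} \left(-7\right) \left(-3 - 140\right) + 16\right) = - 150 \left(\frac{1}{5} \left(-7\right) \left(-143\right) + 16\right) = - 150 \left(\frac{1001}{5} + 16\right) = \left(-150\right) \frac{1081}{5} = -32430$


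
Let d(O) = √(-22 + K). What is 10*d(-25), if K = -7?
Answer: 10*I*√29 ≈ 53.852*I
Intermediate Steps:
d(O) = I*√29 (d(O) = √(-22 - 7) = √(-29) = I*√29)
10*d(-25) = 10*(I*√29) = 10*I*√29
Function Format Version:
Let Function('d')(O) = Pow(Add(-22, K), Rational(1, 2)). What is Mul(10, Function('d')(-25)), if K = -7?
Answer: Mul(10, I, Pow(29, Rational(1, 2))) ≈ Mul(53.852, I)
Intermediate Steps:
Function('d')(O) = Mul(I, Pow(29, Rational(1, 2))) (Function('d')(O) = Pow(Add(-22, -7), Rational(1, 2)) = Pow(-29, Rational(1, 2)) = Mul(I, Pow(29, Rational(1, 2))))
Mul(10, Function('d')(-25)) = Mul(10, Mul(I, Pow(29, Rational(1, 2)))) = Mul(10, I, Pow(29, Rational(1, 2)))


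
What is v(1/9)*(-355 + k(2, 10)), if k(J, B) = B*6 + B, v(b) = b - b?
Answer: 0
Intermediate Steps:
v(b) = 0
k(J, B) = 7*B (k(J, B) = 6*B + B = 7*B)
v(1/9)*(-355 + k(2, 10)) = 0*(-355 + 7*10) = 0*(-355 + 70) = 0*(-285) = 0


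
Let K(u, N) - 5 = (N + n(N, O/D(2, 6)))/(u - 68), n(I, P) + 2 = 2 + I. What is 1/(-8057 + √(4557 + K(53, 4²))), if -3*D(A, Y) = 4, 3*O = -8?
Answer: -120855/973660337 - √1025970/973660337 ≈ -0.00012516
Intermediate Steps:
O = -8/3 (O = (⅓)*(-8) = -8/3 ≈ -2.6667)
D(A, Y) = -4/3 (D(A, Y) = -⅓*4 = -4/3)
n(I, P) = I (n(I, P) = -2 + (2 + I) = I)
K(u, N) = 5 + 2*N/(-68 + u) (K(u, N) = 5 + (N + N)/(u - 68) = 5 + (2*N)/(-68 + u) = 5 + 2*N/(-68 + u))
1/(-8057 + √(4557 + K(53, 4²))) = 1/(-8057 + √(4557 + (-340 + 2*4² + 5*53)/(-68 + 53))) = 1/(-8057 + √(4557 + (-340 + 2*16 + 265)/(-15))) = 1/(-8057 + √(4557 - (-340 + 32 + 265)/15)) = 1/(-8057 + √(4557 - 1/15*(-43))) = 1/(-8057 + √(4557 + 43/15)) = 1/(-8057 + √(68398/15)) = 1/(-8057 + √1025970/15)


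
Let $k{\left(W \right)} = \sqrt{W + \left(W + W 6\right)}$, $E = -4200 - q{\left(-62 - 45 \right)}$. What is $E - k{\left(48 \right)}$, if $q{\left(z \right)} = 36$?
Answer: $-4236 - 8 \sqrt{6} \approx -4255.6$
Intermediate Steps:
$E = -4236$ ($E = -4200 - 36 = -4236$)
$k{\left(W \right)} = 2 \sqrt{2} \sqrt{W}$ ($k{\left(W \right)} = \sqrt{W + \left(W + 6 W\right)} = \sqrt{W + 7 W} = \sqrt{8 W} = 2 \sqrt{2} \sqrt{W}$)
$E - k{\left(48 \right)} = -4236 - 2 \sqrt{2} \sqrt{48} = -4236 - 2 \sqrt{2} \cdot 4 \sqrt{3} = -4236 - 8 \sqrt{6}$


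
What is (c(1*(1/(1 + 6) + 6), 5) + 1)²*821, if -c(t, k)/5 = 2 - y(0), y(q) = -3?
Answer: 472896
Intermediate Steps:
c(t, k) = -25 (c(t, k) = -5*(2 - 1*(-3)) = -5*(2 + 3) = -5*5 = -25)
(c(1*(1/(1 + 6) + 6), 5) + 1)²*821 = (-25 + 1)²*821 = (-24)²*821 = 576*821 = 472896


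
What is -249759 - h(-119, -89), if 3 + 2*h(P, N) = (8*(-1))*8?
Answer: -499451/2 ≈ -2.4973e+5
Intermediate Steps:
h(P, N) = -67/2 (h(P, N) = -3/2 + ((8*(-1))*8)/2 = -3/2 + (-8*8)/2 = -3/2 + (½)*(-64) = -3/2 - 32 = -67/2)
-249759 - h(-119, -89) = -249759 - 1*(-67/2) = -249759 + 67/2 = -499451/2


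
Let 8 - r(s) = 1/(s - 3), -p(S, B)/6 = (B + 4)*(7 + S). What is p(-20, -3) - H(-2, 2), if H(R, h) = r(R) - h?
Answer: 359/5 ≈ 71.800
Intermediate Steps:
p(S, B) = -6*(4 + B)*(7 + S) (p(S, B) = -6*(B + 4)*(7 + S) = -6*(4 + B)*(7 + S))
r(s) = 8 - 1/(-3 + s) (r(s) = 8 - 1/(s - 3) = 8 - 1/(-3 + s))
H(R, h) = -h + (-25 + 8*R)/(-3 + R) (H(R, h) = (-25 + 8*R)/(-3 + R) - h = -h + (-25 + 8*R)/(-3 + R))
p(-20, -3) - H(-2, 2) = (-168 - 42*(-3) - 24*(-20) - 6*(-3)*(-20)) - (-25 + 8*(-2) - 1*2*(-3 - 2))/(-3 - 2) = (-168 + 126 + 480 - 360) - (-25 - 16 - 1*2*(-5))/(-5) = 78 - (-1)*(-25 - 16 + 10)/5 = 78 - (-1)*(-31)/5 = 78 - 1*31/5 = 78 - 31/5 = 359/5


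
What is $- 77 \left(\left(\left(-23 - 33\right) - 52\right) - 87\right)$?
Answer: $15015$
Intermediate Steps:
$- 77 \left(\left(\left(-23 - 33\right) - 52\right) - 87\right) = - 77 \left(\left(-56 - 52\right) - 87\right) = - 77 \left(-108 - 87\right) = \left(-77\right) \left(-195\right) = 15015$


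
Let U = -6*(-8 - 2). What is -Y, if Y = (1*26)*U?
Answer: -1560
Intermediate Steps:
U = 60 (U = -6*(-10) = 60)
Y = 1560 (Y = (1*26)*60 = 26*60 = 1560)
-Y = -1*1560 = -1560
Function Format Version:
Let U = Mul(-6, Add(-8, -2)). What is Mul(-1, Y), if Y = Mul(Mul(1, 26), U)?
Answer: -1560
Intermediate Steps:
U = 60 (U = Mul(-6, -10) = 60)
Y = 1560 (Y = Mul(Mul(1, 26), 60) = Mul(26, 60) = 1560)
Mul(-1, Y) = Mul(-1, 1560) = -1560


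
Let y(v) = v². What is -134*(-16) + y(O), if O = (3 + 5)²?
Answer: 6240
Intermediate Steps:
O = 64 (O = 8² = 64)
-134*(-16) + y(O) = -134*(-16) + 64² = 2144 + 4096 = 6240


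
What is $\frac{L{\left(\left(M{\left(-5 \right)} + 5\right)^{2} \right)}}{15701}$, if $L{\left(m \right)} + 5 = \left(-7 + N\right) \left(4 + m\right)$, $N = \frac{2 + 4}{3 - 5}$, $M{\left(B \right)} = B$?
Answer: $- \frac{45}{15701} \approx -0.0028661$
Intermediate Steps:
$N = -3$ ($N = \frac{6}{-2} = 6 \left(- \frac{1}{2}\right) = -3$)
$L{\left(m \right)} = -45 - 10 m$ ($L{\left(m \right)} = -5 + \left(-7 - 3\right) \left(4 + m\right) = -5 - 10 \left(4 + m\right) = -5 - \left(40 + 10 m\right) = -45 - 10 m$)
$\frac{L{\left(\left(M{\left(-5 \right)} + 5\right)^{2} \right)}}{15701} = \frac{-45 - 10 \left(-5 + 5\right)^{2}}{15701} = \left(-45 - 10 \cdot 0^{2}\right) \frac{1}{15701} = \left(-45 - 0\right) \frac{1}{15701} = \left(-45 + 0\right) \frac{1}{15701} = \left(-45\right) \frac{1}{15701} = - \frac{45}{15701}$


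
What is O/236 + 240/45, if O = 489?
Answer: 5243/708 ≈ 7.4054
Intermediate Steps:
O/236 + 240/45 = 489/236 + 240/45 = 489*(1/236) + 240*(1/45) = 489/236 + 16/3 = 5243/708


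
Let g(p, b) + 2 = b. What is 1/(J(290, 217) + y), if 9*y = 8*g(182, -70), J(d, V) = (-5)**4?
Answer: 1/561 ≈ 0.0017825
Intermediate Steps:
g(p, b) = -2 + b
J(d, V) = 625
y = -64 (y = (8*(-2 - 70))/9 = (8*(-72))/9 = (1/9)*(-576) = -64)
1/(J(290, 217) + y) = 1/(625 - 64) = 1/561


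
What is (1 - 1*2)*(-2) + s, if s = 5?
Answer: 7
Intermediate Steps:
(1 - 1*2)*(-2) + s = (1 - 1*2)*(-2) + 5 = (1 - 2)*(-2) + 5 = -1*(-2) + 5 = 2 + 5 = 7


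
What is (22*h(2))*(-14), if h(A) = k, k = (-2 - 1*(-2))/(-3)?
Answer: 0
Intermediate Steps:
k = 0 (k = (-2 + 2)*(-⅓) = 0*(-⅓) = 0)
h(A) = 0
(22*h(2))*(-14) = (22*0)*(-14) = 0*(-14) = 0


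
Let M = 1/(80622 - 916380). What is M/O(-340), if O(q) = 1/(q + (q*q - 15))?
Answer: -12805/92862 ≈ -0.13789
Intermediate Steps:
O(q) = 1/(-15 + q + q²) (O(q) = 1/(q + (q² - 15)) = 1/(q + (-15 + q²)) = 1/(-15 + q + q²))
M = -1/835758 (M = 1/(-835758) = -1/835758 ≈ -1.1965e-6)
M/O(-340) = -1/(835758*(1/(-15 - 340 + (-340)²))) = -1/(835758*(1/(-15 - 340 + 115600))) = -1/(835758*(1/115245)) = -1/(835758*1/115245) = -1/835758*115245 = -12805/92862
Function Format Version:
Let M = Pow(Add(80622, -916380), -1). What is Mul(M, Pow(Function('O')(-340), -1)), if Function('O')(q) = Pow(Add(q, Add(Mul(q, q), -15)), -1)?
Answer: Rational(-12805, 92862) ≈ -0.13789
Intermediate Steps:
Function('O')(q) = Pow(Add(-15, q, Pow(q, 2)), -1) (Function('O')(q) = Pow(Add(q, Add(Pow(q, 2), -15)), -1) = Pow(Add(q, Add(-15, Pow(q, 2))), -1) = Pow(Add(-15, q, Pow(q, 2)), -1))
M = Rational(-1, 835758) (M = Pow(-835758, -1) = Rational(-1, 835758) ≈ -1.1965e-6)
Mul(M, Pow(Function('O')(-340), -1)) = Mul(Rational(-1, 835758), Pow(Pow(Add(-15, -340, Pow(-340, 2)), -1), -1)) = Mul(Rational(-1, 835758), Pow(Pow(Add(-15, -340, 115600), -1), -1)) = Mul(Rational(-1, 835758), Pow(Pow(115245, -1), -1)) = Mul(Rational(-1, 835758), Pow(Rational(1, 115245), -1)) = Mul(Rational(-1, 835758), 115245) = Rational(-12805, 92862)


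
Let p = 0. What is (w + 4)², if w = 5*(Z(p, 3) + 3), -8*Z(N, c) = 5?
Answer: 16129/64 ≈ 252.02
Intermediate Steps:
Z(N, c) = -5/8 (Z(N, c) = -⅛*5 = -5/8)
w = 95/8 (w = 5*(-5/8 + 3) = 5*(19/8) = 95/8 ≈ 11.875)
(w + 4)² = (95/8 + 4)² = (127/8)² = 16129/64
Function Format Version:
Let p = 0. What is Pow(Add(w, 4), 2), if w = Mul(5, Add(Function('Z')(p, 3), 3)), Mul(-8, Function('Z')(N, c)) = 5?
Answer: Rational(16129, 64) ≈ 252.02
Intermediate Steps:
Function('Z')(N, c) = Rational(-5, 8) (Function('Z')(N, c) = Mul(Rational(-1, 8), 5) = Rational(-5, 8))
w = Rational(95, 8) (w = Mul(5, Add(Rational(-5, 8), 3)) = Mul(5, Rational(19, 8)) = Rational(95, 8) ≈ 11.875)
Pow(Add(w, 4), 2) = Pow(Add(Rational(95, 8), 4), 2) = Pow(Rational(127, 8), 2) = Rational(16129, 64)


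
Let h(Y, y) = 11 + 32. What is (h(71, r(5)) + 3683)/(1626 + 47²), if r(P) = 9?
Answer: 3726/3835 ≈ 0.97158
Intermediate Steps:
h(Y, y) = 43
(h(71, r(5)) + 3683)/(1626 + 47²) = (43 + 3683)/(1626 + 47²) = 3726/(1626 + 2209) = 3726/3835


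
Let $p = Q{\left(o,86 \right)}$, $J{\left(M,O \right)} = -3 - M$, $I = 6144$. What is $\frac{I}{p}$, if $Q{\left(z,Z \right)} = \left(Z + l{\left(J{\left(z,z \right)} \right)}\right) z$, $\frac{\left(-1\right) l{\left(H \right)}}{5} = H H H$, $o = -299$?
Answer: $\frac{3072}{19385903303} \approx 1.5847 \cdot 10^{-7}$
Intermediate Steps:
$l{\left(H \right)} = - 5 H^{3}$ ($l{\left(H \right)} = - 5 H H H = - 5 H^{2} H = - 5 H^{3}$)
$Q{\left(z,Z \right)} = z \left(Z - 5 \left(-3 - z\right)^{3}\right)$ ($Q{\left(z,Z \right)} = \left(Z - 5 \left(-3 - z\right)^{3}\right) z = z \left(Z - 5 \left(-3 - z\right)^{3}\right)$)
$p = 38771806606$ ($p = - 299 \left(86 + 5 \left(3 - 299\right)^{3}\right) = - 299 \left(86 + 5 \left(-296\right)^{3}\right) = - 299 \left(86 + 5 \left(-25934336\right)\right) = - 299 \left(86 - 129671680\right) = \left(-299\right) \left(-129671594\right) = 38771806606$)
$\frac{I}{p} = \frac{6144}{38771806606} = 6144 \cdot \frac{1}{38771806606} = \frac{3072}{19385903303}$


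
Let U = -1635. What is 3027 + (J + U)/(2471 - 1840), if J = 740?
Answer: 1909142/631 ≈ 3025.6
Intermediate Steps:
3027 + (J + U)/(2471 - 1840) = 3027 + (740 - 1635)/(2471 - 1840) = 3027 - 895/631 = 1909142/631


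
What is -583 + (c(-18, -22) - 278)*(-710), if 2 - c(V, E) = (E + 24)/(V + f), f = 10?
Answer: 390399/2 ≈ 1.9520e+5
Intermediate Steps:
c(V, E) = 2 - (24 + E)/(10 + V) (c(V, E) = 2 - (E + 24)/(V + 10) = 2 - (24 + E)/(10 + V))
-583 + (c(-18, -22) - 278)*(-710) = -583 + ((-4 - 1*(-22) + 2*(-18))/(10 - 18) - 278)*(-710) = -583 + ((-4 + 22 - 36)/(-8) - 278)*(-710) = -583 + (-1/8*(-18) - 278)*(-710) = -583 + (9/4 - 278)*(-710) = -583 - 1103/4*(-710) = -583 + 391565/2 = 390399/2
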